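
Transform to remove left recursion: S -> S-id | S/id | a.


Left-recursive alternatives: S-id, S/id; non-recursive: a
Introduce S': S -> aS', S' -> -idS' | /idS' | ε


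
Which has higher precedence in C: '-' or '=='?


'-' is additive (level 9); '==' is equality (level 6)
Higher level binds tighter
'-' has higher precedence than '=='


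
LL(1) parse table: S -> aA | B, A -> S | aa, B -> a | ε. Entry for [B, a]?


For [B, a]: 'a' ∈ FIRST(a)
Entry: B -> a


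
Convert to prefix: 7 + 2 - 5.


left-to-right (same/higher precedence on left): tree is (- (+ 7 2) 5)
Prefix: - + 7 2 5


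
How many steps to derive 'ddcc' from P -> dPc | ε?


Derivation: P => dPc => ddPcc => ddcc
Steps: 3


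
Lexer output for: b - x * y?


Scan left to right, longest-match per lexeme
Tokens: ID(b), OP(-), ID(x), OP(*), ID(y)


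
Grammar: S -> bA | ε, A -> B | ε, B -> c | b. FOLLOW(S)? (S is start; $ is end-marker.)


$ ∈ FOLLOW(S). For each A -> αBβ: add FIRST(β)\{ε} to FOLLOW(B); if β nullable, add FOLLOW(A).
FOLLOW(S) = {$}


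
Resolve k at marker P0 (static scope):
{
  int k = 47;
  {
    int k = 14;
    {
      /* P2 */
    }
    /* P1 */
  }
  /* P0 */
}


k declared in the same block as P0
k = 47


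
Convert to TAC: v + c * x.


Break into single-operator statements:
t1 = c * x
t2 = v + t1


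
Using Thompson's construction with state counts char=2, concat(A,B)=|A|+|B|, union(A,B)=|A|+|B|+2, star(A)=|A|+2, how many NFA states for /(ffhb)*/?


Syntax tree has 4 char leaf(s), 0 union(s), 1 star(s)
chars contribute 4×2 = 8; each union adds +2; each star adds +2
Total: 8 + 0 + 2 = 10 states


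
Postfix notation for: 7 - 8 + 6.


Left to right (same or higher precedence on left)
Postfix: 7 8 - 6 +


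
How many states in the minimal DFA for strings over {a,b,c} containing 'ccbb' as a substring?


KMP-style automaton: 4 progress states + 1 absorbing accept = 5
Minimal DFA: 5 states


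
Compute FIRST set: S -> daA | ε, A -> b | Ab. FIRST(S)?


Per alternative of S: FIRST(daA) = {d}; FIRST(ε) = {ε}
FIRST(S) = {d, ε}


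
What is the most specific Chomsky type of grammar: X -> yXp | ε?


Single nonterminal LHS, but y^n p^n is not regular
Classification: Type 2 (Context-Free)


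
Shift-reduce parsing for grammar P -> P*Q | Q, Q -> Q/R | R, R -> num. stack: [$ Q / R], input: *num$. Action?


handle 'Q/R' on top
Action: reduce (Q -> Q/R)


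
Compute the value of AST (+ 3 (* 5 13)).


Evaluate inner: (* 5 13) = 65
Evaluate root: (+ 3 65) = 68
Result: 68


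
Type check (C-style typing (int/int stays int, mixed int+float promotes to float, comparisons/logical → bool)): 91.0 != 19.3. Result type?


Operand types: float != float
Rule: comparison yields bool
Result type: bool


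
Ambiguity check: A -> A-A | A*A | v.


'v-v*v' has two parse trees (no precedence encoded between - and *)
Ambiguous


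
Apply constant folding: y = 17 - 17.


17 - 17 = 0 at compile time
Optimized: y = 0


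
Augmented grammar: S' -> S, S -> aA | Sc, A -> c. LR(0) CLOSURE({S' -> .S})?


Start: S' -> .S
For each item with dot before a nonterminal B, add B -> .γ for every B-production
Closure: [S' -> .S, S -> .aA, S -> .Sc]


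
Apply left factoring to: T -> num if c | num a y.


Common prefix: 'num'
Factored: T -> num T', T' -> if c | a y


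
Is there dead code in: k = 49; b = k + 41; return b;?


k is read by b's definition; b is returned
No dead code


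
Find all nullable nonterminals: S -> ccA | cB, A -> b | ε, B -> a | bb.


A nonterminal is nullable iff some alternative derives ε (directly, or every symbol in it is nullable)
Nullable: {A}


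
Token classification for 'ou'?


Pattern: letter/underscore followed by alphanumerics, not a keyword
Type: IDENTIFIER


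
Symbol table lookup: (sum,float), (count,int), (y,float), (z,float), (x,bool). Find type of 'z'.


Lookup 'z' → type float


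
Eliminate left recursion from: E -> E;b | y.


Left-recursive alternatives: E;b; non-recursive: y
Introduce E': E -> yE', E' -> ;bE' | ε


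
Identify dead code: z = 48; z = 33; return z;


first assignment to z is overwritten before any read
Dead: 'z = 48'


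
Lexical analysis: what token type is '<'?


Pattern: operator symbol
Type: OPERATOR


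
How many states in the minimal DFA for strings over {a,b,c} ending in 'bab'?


Track the longest suffix of input matching a prefix of 'bab': 4 classes (prefixes of length 0..3)
Minimal DFA: 4 states


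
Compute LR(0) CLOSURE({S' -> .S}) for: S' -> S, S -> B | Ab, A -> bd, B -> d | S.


Start: S' -> .S
For each item with dot before a nonterminal B, add B -> .γ for every B-production
Closure: [S' -> .S, S -> .B, S -> .Ab, B -> .d, B -> .S, A -> .bd]


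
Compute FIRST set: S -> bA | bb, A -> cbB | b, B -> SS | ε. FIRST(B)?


Per alternative of B: FIRST(SS) = {b}; FIRST(ε) = {ε}
FIRST(B) = {b, ε}


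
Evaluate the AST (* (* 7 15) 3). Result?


Evaluate inner: (* 7 15) = 105
Evaluate root: (* 105 3) = 315
Result: 315


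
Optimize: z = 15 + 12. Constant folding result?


15 + 12 = 27 at compile time
Optimized: z = 27


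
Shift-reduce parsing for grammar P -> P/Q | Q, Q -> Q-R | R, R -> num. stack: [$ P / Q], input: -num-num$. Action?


'-' can extend Q; shift to build Q -> Q-R
Action: shift


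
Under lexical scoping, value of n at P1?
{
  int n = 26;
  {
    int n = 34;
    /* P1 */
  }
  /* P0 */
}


n declared in the same block as P1
n = 34


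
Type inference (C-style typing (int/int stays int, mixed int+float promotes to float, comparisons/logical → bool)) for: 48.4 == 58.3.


Operand types: float == float
Rule: comparison yields bool
Result type: bool


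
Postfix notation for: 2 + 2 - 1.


Left to right (same or higher precedence on left)
Postfix: 2 2 + 1 -


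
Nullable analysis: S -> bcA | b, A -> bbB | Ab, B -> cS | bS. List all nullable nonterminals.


A nonterminal is nullable iff some alternative derives ε (directly, or every symbol in it is nullable)
Nullable: {}


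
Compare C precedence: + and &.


'+' is additive (level 9); '&' is bitwise AND (level 5)
Higher level binds tighter
'+' has higher precedence than '&'


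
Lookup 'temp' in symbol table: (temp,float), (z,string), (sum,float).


Lookup 'temp' → type float


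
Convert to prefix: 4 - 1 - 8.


left-to-right (same/higher precedence on left): tree is (- (- 4 1) 8)
Prefix: - - 4 1 8


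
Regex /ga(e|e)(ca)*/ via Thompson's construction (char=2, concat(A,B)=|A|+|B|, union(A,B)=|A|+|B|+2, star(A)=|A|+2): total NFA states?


Syntax tree has 6 char leaf(s), 1 union(s), 1 star(s)
chars contribute 6×2 = 12; each union adds +2; each star adds +2
Total: 12 + 2 + 2 = 16 states


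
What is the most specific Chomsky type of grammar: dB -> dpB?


LHS has context (more than one symbol) and |LHS| ≤ |RHS|
Classification: Type 1 (Context-Sensitive)


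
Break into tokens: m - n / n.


Scan left to right, longest-match per lexeme
Tokens: ID(m), OP(-), ID(n), OP(/), ID(n)


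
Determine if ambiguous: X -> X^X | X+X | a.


'a^a+a' has two parse trees (no precedence encoded between ^ and +)
Ambiguous


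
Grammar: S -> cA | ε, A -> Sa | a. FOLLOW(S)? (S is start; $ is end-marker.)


$ ∈ FOLLOW(S). For each A -> αBβ: add FIRST(β)\{ε} to FOLLOW(B); if β nullable, add FOLLOW(A).
FOLLOW(S) = {$, a}


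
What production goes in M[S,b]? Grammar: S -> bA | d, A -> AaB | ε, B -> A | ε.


For [S, b]: 'b' ∈ FIRST(bA)
Entry: S -> bA


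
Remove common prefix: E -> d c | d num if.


Common prefix: 'd'
Factored: E -> d E', E' -> c | num if


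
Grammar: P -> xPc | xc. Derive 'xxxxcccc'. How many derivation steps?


Derivation: P => xPc => xxPcc => xxxPccc => xxxxcccc
Steps: 4


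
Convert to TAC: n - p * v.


Break into single-operator statements:
t1 = p * v
t2 = n - t1


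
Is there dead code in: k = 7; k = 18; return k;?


first assignment to k is overwritten before any read
Dead: 'k = 7'


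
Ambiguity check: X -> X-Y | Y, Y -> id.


precedence layered via separate nonterminal Y: deterministic
Unambiguous


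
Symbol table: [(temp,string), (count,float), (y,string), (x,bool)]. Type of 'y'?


Lookup 'y' → type string


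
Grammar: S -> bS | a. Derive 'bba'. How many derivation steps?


Derivation: S => bS => bbS => bba
Steps: 3


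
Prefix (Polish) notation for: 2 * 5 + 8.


left-to-right (same/higher precedence on left): tree is (+ (* 2 5) 8)
Prefix: + * 2 5 8


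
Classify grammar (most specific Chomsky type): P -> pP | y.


Right-linear: every RHS is a terminal or a terminal followed by one nonterminal
Classification: Type 3 (Regular)


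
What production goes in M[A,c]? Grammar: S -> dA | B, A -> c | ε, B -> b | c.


For [A, c]: 'c' ∈ FIRST(c)
Entry: A -> c


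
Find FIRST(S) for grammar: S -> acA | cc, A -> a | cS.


Per alternative of S: FIRST(acA) = {a}; FIRST(cc) = {c}
FIRST(S) = {a, c}


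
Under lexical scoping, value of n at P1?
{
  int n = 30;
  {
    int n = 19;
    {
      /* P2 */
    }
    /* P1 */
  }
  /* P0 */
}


n declared in the same block as P1
n = 19


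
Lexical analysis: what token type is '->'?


Pattern: operator symbol
Type: OPERATOR


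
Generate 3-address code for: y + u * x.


Break into single-operator statements:
t1 = u * x
t2 = y + t1


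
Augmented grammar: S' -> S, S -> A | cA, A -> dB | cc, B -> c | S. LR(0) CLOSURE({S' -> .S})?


Start: S' -> .S
For each item with dot before a nonterminal B, add B -> .γ for every B-production
Closure: [S' -> .S, S -> .A, S -> .cA, A -> .dB, A -> .cc]


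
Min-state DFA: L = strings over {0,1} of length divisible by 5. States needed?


Track length mod 5: states 0..4, accept at 0
Minimal DFA: 5 states


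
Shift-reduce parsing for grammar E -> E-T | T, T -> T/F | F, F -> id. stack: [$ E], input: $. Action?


start symbol E on stack, input exhausted
Action: accept


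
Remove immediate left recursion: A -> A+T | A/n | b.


Left-recursive alternatives: A+T, A/n; non-recursive: b
Introduce A': A -> bA', A' -> +TA' | /nA' | ε


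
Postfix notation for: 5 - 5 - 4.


Left to right (same or higher precedence on left)
Postfix: 5 5 - 4 -


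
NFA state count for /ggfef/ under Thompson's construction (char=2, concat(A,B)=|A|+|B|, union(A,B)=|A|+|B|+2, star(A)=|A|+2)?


Syntax tree has 5 char leaf(s), 0 union(s), 0 star(s)
chars contribute 5×2 = 10; each union adds +2; each star adds +2
Total: 10 + 0 + 0 = 10 states


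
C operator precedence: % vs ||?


'%' is multiplicative (level 10); '||' is logical OR (level 1)
Higher level binds tighter
'%' has higher precedence than '||'


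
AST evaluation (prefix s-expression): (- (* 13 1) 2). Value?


Evaluate inner: (* 13 1) = 13
Evaluate root: (- 13 2) = 11
Result: 11


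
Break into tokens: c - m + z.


Scan left to right, longest-match per lexeme
Tokens: ID(c), OP(-), ID(m), OP(+), ID(z)


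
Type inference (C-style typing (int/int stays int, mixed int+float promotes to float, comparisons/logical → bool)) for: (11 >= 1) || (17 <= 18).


Operand types: bool || bool
Rule: logical operators take bool operands and yield bool
Result type: bool


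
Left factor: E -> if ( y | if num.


Common prefix: 'if'
Factored: E -> if E', E' -> ( y | num


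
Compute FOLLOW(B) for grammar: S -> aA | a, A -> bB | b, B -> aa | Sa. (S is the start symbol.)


$ ∈ FOLLOW(S). For each A -> αBβ: add FIRST(β)\{ε} to FOLLOW(B); if β nullable, add FOLLOW(A).
FOLLOW(B) = {$, a}


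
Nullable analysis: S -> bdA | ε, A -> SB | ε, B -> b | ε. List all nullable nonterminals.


A nonterminal is nullable iff some alternative derives ε (directly, or every symbol in it is nullable)
Nullable: {A, B, S}


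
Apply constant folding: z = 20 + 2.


20 + 2 = 22 at compile time
Optimized: z = 22


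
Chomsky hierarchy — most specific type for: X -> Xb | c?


Left-linear: every RHS is a terminal or one nonterminal followed by a terminal
Classification: Type 3 (Regular)


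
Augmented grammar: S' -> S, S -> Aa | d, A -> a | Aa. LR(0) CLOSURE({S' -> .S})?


Start: S' -> .S
For each item with dot before a nonterminal B, add B -> .γ for every B-production
Closure: [S' -> .S, S -> .Aa, S -> .d, A -> .a, A -> .Aa]


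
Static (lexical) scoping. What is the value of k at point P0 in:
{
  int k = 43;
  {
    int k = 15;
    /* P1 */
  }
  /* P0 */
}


k declared in the same block as P0
k = 43


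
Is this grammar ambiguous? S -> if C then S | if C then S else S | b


dangling else: 'if C then if C then b else b' parses two ways
Ambiguous


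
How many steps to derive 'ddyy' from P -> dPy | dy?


Derivation: P => dPy => ddyy
Steps: 2


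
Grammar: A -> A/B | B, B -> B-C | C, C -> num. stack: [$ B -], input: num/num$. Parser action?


no handle; shift 'num'
Action: shift


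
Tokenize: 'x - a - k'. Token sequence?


Scan left to right, longest-match per lexeme
Tokens: ID(x), OP(-), ID(a), OP(-), ID(k)


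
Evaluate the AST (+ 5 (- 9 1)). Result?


Evaluate inner: (- 9 1) = 8
Evaluate root: (+ 5 8) = 13
Result: 13


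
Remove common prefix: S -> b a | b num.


Common prefix: 'b'
Factored: S -> b S', S' -> a | num


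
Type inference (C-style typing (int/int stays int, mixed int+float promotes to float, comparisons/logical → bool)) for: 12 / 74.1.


Operand types: int / float
Rule: mixed int/float promotes to float; int/int stays int
Result type: float


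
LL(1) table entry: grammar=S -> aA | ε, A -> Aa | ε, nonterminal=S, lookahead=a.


For [S, a]: 'a' ∈ FIRST(aA)
Entry: S -> aA


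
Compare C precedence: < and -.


'-' is additive (level 9); '<' is relational (level 7)
Higher level binds tighter
'-' has higher precedence than '<'


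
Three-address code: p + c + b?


Break into single-operator statements:
t1 = p + c
t2 = t1 + b


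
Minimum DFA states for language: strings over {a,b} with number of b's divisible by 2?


Track (count of b) mod 2: states 0..1, accept at 0
Minimal DFA: 2 states


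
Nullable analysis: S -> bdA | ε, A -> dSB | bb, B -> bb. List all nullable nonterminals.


A nonterminal is nullable iff some alternative derives ε (directly, or every symbol in it is nullable)
Nullable: {S}


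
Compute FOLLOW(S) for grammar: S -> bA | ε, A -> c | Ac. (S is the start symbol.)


$ ∈ FOLLOW(S). For each A -> αBβ: add FIRST(β)\{ε} to FOLLOW(B); if β nullable, add FOLLOW(A).
FOLLOW(S) = {$}


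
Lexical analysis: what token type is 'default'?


Pattern: reserved word
Type: KEYWORD


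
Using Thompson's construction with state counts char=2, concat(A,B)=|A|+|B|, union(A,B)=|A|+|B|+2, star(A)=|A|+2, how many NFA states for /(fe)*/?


Syntax tree has 2 char leaf(s), 0 union(s), 1 star(s)
chars contribute 2×2 = 4; each union adds +2; each star adds +2
Total: 4 + 0 + 2 = 6 states


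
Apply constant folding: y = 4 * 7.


4 * 7 = 28 at compile time
Optimized: y = 28


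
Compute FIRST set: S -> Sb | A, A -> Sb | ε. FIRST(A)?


Per alternative of A: FIRST(Sb) = {b}; FIRST(ε) = {ε}
FIRST(A) = {b, ε}


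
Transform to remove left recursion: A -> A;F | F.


Left-recursive alternatives: A;F; non-recursive: F
Introduce A': A -> FA', A' -> ;FA' | ε


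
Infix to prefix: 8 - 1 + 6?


left-to-right (same/higher precedence on left): tree is (+ (- 8 1) 6)
Prefix: + - 8 1 6


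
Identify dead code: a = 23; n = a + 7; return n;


a is read by n's definition; n is returned
No dead code


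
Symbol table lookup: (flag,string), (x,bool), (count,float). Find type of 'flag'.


Lookup 'flag' → type string


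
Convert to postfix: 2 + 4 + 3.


Left to right (same or higher precedence on left)
Postfix: 2 4 + 3 +


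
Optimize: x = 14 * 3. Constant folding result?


14 * 3 = 42 at compile time
Optimized: x = 42


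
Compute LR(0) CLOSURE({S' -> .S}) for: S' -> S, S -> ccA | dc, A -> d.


Start: S' -> .S
For each item with dot before a nonterminal B, add B -> .γ for every B-production
Closure: [S' -> .S, S -> .ccA, S -> .dc]


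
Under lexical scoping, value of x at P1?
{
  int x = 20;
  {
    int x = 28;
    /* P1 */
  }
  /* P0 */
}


x declared in the same block as P1
x = 28


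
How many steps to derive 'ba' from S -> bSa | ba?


Derivation: S => ba
Steps: 1


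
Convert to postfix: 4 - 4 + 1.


Left to right (same or higher precedence on left)
Postfix: 4 4 - 1 +


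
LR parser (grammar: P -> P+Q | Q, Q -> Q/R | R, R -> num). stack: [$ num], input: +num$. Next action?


'num' on top is the handle for R -> num
Action: reduce (R -> num)


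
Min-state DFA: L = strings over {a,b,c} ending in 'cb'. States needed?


Track the longest suffix of input matching a prefix of 'cb': 3 classes (prefixes of length 0..2)
Minimal DFA: 3 states


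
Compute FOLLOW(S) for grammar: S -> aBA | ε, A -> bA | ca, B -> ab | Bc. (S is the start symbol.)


$ ∈ FOLLOW(S). For each A -> αBβ: add FIRST(β)\{ε} to FOLLOW(B); if β nullable, add FOLLOW(A).
FOLLOW(S) = {$}


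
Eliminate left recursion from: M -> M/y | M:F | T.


Left-recursive alternatives: M/y, M:F; non-recursive: T
Introduce M': M -> TM', M' -> /yM' | :FM' | ε


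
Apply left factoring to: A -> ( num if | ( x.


Common prefix: '('
Factored: A -> ( A', A' -> num if | x


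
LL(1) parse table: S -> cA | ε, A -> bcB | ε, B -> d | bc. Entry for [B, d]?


For [B, d]: 'd' ∈ FIRST(d)
Entry: B -> d


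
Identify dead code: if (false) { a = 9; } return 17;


condition is constant false, so the whole block is unreachable
Dead: 'if (false) { a = 9; }'


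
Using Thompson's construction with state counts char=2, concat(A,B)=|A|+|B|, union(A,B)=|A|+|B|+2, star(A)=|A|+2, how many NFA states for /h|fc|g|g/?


Syntax tree has 5 char leaf(s), 3 union(s), 0 star(s)
chars contribute 5×2 = 10; each union adds +2; each star adds +2
Total: 10 + 6 + 0 = 16 states


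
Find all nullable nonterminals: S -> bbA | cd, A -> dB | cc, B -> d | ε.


A nonterminal is nullable iff some alternative derives ε (directly, or every symbol in it is nullable)
Nullable: {B}


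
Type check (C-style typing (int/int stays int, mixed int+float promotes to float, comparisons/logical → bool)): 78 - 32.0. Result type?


Operand types: int - float
Rule: mixed int/float promotes to float; int/int stays int
Result type: float


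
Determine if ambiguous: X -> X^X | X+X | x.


'x^x+x' has two parse trees (no precedence encoded between ^ and +)
Ambiguous


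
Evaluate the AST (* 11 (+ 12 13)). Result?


Evaluate inner: (+ 12 13) = 25
Evaluate root: (* 11 25) = 275
Result: 275


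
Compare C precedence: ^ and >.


'>' is relational (level 7); '^' is bitwise XOR (level 4)
Higher level binds tighter
'>' has higher precedence than '^'


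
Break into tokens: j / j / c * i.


Scan left to right, longest-match per lexeme
Tokens: ID(j), OP(/), ID(j), OP(/), ID(c), OP(*), ID(i)


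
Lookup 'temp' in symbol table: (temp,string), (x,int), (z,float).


Lookup 'temp' → type string


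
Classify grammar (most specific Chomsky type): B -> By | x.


Left-linear: every RHS is a terminal or one nonterminal followed by a terminal
Classification: Type 3 (Regular)


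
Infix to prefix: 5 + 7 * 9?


'*' binds tighter: tree is (+ 5 (* 7 9))
Prefix: + 5 * 7 9


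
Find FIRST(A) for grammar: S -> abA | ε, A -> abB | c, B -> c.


Per alternative of A: FIRST(abB) = {a}; FIRST(c) = {c}
FIRST(A) = {a, c}


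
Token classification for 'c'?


Pattern: letter/underscore followed by alphanumerics, not a keyword
Type: IDENTIFIER


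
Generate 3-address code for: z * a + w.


Break into single-operator statements:
t1 = z * a
t2 = t1 + w


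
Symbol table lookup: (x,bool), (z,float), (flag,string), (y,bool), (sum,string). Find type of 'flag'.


Lookup 'flag' → type string


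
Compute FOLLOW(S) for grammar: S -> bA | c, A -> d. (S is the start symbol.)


$ ∈ FOLLOW(S). For each A -> αBβ: add FIRST(β)\{ε} to FOLLOW(B); if β nullable, add FOLLOW(A).
FOLLOW(S) = {$}


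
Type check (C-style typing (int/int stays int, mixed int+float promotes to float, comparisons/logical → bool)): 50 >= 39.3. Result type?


Operand types: int >= float
Rule: comparison yields bool
Result type: bool


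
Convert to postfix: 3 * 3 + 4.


Left to right (same or higher precedence on left)
Postfix: 3 3 * 4 +


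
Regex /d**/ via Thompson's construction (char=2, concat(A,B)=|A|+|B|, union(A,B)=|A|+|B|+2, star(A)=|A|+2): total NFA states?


Syntax tree has 1 char leaf(s), 0 union(s), 2 star(s)
chars contribute 1×2 = 2; each union adds +2; each star adds +2
Total: 2 + 0 + 4 = 6 states


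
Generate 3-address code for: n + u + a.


Break into single-operator statements:
t1 = n + u
t2 = t1 + a


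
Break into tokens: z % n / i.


Scan left to right, longest-match per lexeme
Tokens: ID(z), OP(%), ID(n), OP(/), ID(i)


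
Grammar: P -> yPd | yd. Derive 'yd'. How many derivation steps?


Derivation: P => yd
Steps: 1


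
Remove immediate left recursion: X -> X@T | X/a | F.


Left-recursive alternatives: X@T, X/a; non-recursive: F
Introduce X': X -> FX', X' -> @TX' | /aX' | ε


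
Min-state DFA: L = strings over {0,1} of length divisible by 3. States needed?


Track length mod 3: states 0..2, accept at 0
Minimal DFA: 3 states


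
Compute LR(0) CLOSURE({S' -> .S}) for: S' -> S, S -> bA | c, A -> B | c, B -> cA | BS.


Start: S' -> .S
For each item with dot before a nonterminal B, add B -> .γ for every B-production
Closure: [S' -> .S, S -> .bA, S -> .c]


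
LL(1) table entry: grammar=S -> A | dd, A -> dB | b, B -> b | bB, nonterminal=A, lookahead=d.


For [A, d]: 'd' ∈ FIRST(dB)
Entry: A -> dB


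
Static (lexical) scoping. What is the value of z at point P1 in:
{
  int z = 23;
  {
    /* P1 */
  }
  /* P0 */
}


P1's block does not declare z; resolves to the enclosing declaration at depth 0
z = 23


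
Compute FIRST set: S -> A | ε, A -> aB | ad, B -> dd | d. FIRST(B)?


Per alternative of B: FIRST(dd) = {d}; FIRST(d) = {d}
FIRST(B) = {d}


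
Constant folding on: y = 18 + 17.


18 + 17 = 35 at compile time
Optimized: y = 35


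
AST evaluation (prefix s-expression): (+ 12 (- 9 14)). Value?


Evaluate inner: (- 9 14) = -5
Evaluate root: (+ 12 -5) = 7
Result: 7


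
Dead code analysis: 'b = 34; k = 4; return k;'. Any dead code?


b is assigned but never read
Dead: 'b = 34'


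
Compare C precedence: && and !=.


'!=' is equality (level 6); '&&' is logical AND (level 2)
Higher level binds tighter
'!=' has higher precedence than '&&'


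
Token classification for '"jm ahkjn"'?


Pattern: double-quoted sequence
Type: STRING_LITERAL


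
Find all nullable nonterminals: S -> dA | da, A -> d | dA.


A nonterminal is nullable iff some alternative derives ε (directly, or every symbol in it is nullable)
Nullable: {}


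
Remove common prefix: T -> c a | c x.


Common prefix: 'c'
Factored: T -> c T', T' -> a | x


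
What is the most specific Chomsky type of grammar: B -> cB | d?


Right-linear: every RHS is a terminal or a terminal followed by one nonterminal
Classification: Type 3 (Regular)


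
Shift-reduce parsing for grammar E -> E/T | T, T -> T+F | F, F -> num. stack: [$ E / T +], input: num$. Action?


no handle; shift 'num'
Action: shift


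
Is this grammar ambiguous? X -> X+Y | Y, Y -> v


precedence layered via separate nonterminal Y: deterministic
Unambiguous


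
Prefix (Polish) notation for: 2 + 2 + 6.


left-to-right (same/higher precedence on left): tree is (+ (+ 2 2) 6)
Prefix: + + 2 2 6


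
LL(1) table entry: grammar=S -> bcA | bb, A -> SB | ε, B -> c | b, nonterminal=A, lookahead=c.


For [A, c]: ε is nullable and 'c' ∈ FOLLOW(A)
Entry: A -> ε


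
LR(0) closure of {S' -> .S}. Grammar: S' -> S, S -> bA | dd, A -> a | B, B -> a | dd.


Start: S' -> .S
For each item with dot before a nonterminal B, add B -> .γ for every B-production
Closure: [S' -> .S, S -> .bA, S -> .dd]


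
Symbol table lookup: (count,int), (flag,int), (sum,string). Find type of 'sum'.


Lookup 'sum' → type string


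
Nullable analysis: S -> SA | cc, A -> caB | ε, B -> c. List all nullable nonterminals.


A nonterminal is nullable iff some alternative derives ε (directly, or every symbol in it is nullable)
Nullable: {A}


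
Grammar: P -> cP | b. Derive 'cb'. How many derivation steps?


Derivation: P => cP => cb
Steps: 2


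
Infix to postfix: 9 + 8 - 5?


Left to right (same or higher precedence on left)
Postfix: 9 8 + 5 -


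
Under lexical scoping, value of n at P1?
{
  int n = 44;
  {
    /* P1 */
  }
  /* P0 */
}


P1's block does not declare n; resolves to the enclosing declaration at depth 0
n = 44


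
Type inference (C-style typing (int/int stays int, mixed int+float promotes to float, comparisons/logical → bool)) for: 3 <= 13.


Operand types: int <= int
Rule: comparison yields bool
Result type: bool


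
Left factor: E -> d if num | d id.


Common prefix: 'd'
Factored: E -> d E', E' -> if num | id


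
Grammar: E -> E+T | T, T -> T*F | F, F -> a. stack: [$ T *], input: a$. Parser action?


no handle; shift 'a'
Action: shift


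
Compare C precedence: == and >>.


'>>' is shift (level 8); '==' is equality (level 6)
Higher level binds tighter
'>>' has higher precedence than '=='


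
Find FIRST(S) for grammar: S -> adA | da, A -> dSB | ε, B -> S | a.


Per alternative of S: FIRST(adA) = {a}; FIRST(da) = {d}
FIRST(S) = {a, d}


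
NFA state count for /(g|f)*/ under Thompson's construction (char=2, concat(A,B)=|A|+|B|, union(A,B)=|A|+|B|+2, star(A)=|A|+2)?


Syntax tree has 2 char leaf(s), 1 union(s), 1 star(s)
chars contribute 2×2 = 4; each union adds +2; each star adds +2
Total: 4 + 2 + 2 = 8 states


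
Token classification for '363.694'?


Pattern: digits with a decimal point
Type: FLOAT_LITERAL


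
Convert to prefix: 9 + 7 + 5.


left-to-right (same/higher precedence on left): tree is (+ (+ 9 7) 5)
Prefix: + + 9 7 5


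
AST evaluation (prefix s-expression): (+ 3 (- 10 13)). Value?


Evaluate inner: (- 10 13) = -3
Evaluate root: (+ 3 -3) = 0
Result: 0


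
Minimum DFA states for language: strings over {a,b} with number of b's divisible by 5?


Track (count of b) mod 5: states 0..4, accept at 0
Minimal DFA: 5 states


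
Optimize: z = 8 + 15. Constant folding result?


8 + 15 = 23 at compile time
Optimized: z = 23


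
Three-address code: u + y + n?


Break into single-operator statements:
t1 = u + y
t2 = t1 + n


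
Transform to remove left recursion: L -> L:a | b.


Left-recursive alternatives: L:a; non-recursive: b
Introduce L': L -> bL', L' -> :aL' | ε


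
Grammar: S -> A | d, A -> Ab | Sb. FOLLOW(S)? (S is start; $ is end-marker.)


$ ∈ FOLLOW(S). For each A -> αBβ: add FIRST(β)\{ε} to FOLLOW(B); if β nullable, add FOLLOW(A).
FOLLOW(S) = {$, b}


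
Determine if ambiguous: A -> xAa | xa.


balanced x^n…a^n: each string has a unique parse
Unambiguous


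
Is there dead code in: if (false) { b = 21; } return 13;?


condition is constant false, so the whole block is unreachable
Dead: 'if (false) { b = 21; }'


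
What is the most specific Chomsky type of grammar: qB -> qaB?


LHS has context (more than one symbol) and |LHS| ≤ |RHS|
Classification: Type 1 (Context-Sensitive)


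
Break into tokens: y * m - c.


Scan left to right, longest-match per lexeme
Tokens: ID(y), OP(*), ID(m), OP(-), ID(c)


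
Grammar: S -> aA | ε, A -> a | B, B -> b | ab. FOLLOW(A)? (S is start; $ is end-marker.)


$ ∈ FOLLOW(S). For each A -> αBβ: add FIRST(β)\{ε} to FOLLOW(B); if β nullable, add FOLLOW(A).
FOLLOW(A) = {$}


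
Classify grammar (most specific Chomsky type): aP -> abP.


LHS has context (more than one symbol) and |LHS| ≤ |RHS|
Classification: Type 1 (Context-Sensitive)


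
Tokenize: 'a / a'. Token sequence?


Scan left to right, longest-match per lexeme
Tokens: ID(a), OP(/), ID(a)


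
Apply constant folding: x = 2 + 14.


2 + 14 = 16 at compile time
Optimized: x = 16


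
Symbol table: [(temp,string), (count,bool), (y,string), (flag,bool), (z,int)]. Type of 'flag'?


Lookup 'flag' → type bool


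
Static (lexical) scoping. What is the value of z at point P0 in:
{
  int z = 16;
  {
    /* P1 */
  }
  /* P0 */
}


z declared in the same block as P0
z = 16


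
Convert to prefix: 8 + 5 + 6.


left-to-right (same/higher precedence on left): tree is (+ (+ 8 5) 6)
Prefix: + + 8 5 6


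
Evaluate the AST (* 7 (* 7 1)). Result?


Evaluate inner: (* 7 1) = 7
Evaluate root: (* 7 7) = 49
Result: 49


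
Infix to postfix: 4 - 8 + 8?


Left to right (same or higher precedence on left)
Postfix: 4 8 - 8 +


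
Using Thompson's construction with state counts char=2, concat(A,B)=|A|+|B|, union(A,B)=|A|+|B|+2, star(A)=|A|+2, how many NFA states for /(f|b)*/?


Syntax tree has 2 char leaf(s), 1 union(s), 1 star(s)
chars contribute 2×2 = 4; each union adds +2; each star adds +2
Total: 4 + 2 + 2 = 8 states


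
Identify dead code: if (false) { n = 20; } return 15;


condition is constant false, so the whole block is unreachable
Dead: 'if (false) { n = 20; }'


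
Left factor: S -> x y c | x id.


Common prefix: 'x'
Factored: S -> x S', S' -> y c | id


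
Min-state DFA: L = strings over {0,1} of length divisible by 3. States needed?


Track length mod 3: states 0..2, accept at 0
Minimal DFA: 3 states


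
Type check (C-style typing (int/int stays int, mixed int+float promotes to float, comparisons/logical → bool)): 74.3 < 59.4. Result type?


Operand types: float < float
Rule: comparison yields bool
Result type: bool


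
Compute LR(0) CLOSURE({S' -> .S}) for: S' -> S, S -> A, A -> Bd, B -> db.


Start: S' -> .S
For each item with dot before a nonterminal B, add B -> .γ for every B-production
Closure: [S' -> .S, S -> .A, A -> .Bd, B -> .db]


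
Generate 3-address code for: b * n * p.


Break into single-operator statements:
t1 = b * n
t2 = t1 * p


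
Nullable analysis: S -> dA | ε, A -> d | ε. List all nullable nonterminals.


A nonterminal is nullable iff some alternative derives ε (directly, or every symbol in it is nullable)
Nullable: {A, S}


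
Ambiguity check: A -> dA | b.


right-linear, alternatives start with distinct terminals 'd' vs 'b': unique leftmost derivation
Unambiguous


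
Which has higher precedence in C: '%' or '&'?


'%' is multiplicative (level 10); '&' is bitwise AND (level 5)
Higher level binds tighter
'%' has higher precedence than '&'


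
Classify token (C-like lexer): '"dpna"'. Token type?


Pattern: double-quoted sequence
Type: STRING_LITERAL


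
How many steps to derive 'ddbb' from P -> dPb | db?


Derivation: P => dPb => ddbb
Steps: 2


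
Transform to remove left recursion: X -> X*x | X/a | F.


Left-recursive alternatives: X*x, X/a; non-recursive: F
Introduce X': X -> FX', X' -> *xX' | /aX' | ε


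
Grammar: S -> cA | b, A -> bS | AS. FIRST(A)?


Per alternative of A: FIRST(bS) = {b}; FIRST(AS) = {b}
FIRST(A) = {b}


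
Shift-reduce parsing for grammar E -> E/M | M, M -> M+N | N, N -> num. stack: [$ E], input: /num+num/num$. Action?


shift '/' to continue E -> E/M
Action: shift


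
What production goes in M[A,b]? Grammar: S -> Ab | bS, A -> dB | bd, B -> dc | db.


For [A, b]: 'b' ∈ FIRST(bd)
Entry: A -> bd


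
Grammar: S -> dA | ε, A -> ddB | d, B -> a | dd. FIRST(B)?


Per alternative of B: FIRST(a) = {a}; FIRST(dd) = {d}
FIRST(B) = {a, d}


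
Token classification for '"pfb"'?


Pattern: double-quoted sequence
Type: STRING_LITERAL


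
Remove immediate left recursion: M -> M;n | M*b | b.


Left-recursive alternatives: M;n, M*b; non-recursive: b
Introduce M': M -> bM', M' -> ;nM' | *bM' | ε


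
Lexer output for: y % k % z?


Scan left to right, longest-match per lexeme
Tokens: ID(y), OP(%), ID(k), OP(%), ID(z)


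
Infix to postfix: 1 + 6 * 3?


* has higher precedence, evaluate 6*3 first
Postfix: 1 6 3 * +


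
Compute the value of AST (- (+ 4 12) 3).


Evaluate inner: (+ 4 12) = 16
Evaluate root: (- 16 3) = 13
Result: 13


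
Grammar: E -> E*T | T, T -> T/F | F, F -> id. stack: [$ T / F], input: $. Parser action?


handle 'T/F' on top
Action: reduce (T -> T/F)


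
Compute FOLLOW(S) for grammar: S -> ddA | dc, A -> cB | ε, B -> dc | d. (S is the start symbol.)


$ ∈ FOLLOW(S). For each A -> αBβ: add FIRST(β)\{ε} to FOLLOW(B); if β nullable, add FOLLOW(A).
FOLLOW(S) = {$}


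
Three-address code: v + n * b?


Break into single-operator statements:
t1 = n * b
t2 = v + t1


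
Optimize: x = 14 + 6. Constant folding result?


14 + 6 = 20 at compile time
Optimized: x = 20


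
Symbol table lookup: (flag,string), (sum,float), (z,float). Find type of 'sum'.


Lookup 'sum' → type float


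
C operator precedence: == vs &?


'==' is equality (level 6); '&' is bitwise AND (level 5)
Higher level binds tighter
'==' has higher precedence than '&'


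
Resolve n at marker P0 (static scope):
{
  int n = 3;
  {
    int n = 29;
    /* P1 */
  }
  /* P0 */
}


n declared in the same block as P0
n = 3


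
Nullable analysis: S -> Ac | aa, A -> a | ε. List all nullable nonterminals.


A nonterminal is nullable iff some alternative derives ε (directly, or every symbol in it is nullable)
Nullable: {A}


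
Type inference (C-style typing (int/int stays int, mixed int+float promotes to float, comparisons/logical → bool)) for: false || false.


Operand types: bool || bool
Rule: logical operators take bool operands and yield bool
Result type: bool


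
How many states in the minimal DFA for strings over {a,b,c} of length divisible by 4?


Track length mod 4: states 0..3, accept at 0
Minimal DFA: 4 states


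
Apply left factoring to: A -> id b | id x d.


Common prefix: 'id'
Factored: A -> id A', A' -> b | x d


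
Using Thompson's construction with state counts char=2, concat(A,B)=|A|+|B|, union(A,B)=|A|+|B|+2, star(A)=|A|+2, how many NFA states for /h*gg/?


Syntax tree has 3 char leaf(s), 0 union(s), 1 star(s)
chars contribute 3×2 = 6; each union adds +2; each star adds +2
Total: 6 + 0 + 2 = 8 states


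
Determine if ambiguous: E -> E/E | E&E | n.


'n/n&n' has two parse trees (no precedence encoded between / and &)
Ambiguous


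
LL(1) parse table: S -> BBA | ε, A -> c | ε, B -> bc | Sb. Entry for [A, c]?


For [A, c]: 'c' ∈ FIRST(c)
Entry: A -> c


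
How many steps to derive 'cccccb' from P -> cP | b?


Derivation: P => cP => ccP => cccP => ccccP => cccccP => cccccb
Steps: 6


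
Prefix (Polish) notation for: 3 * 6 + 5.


left-to-right (same/higher precedence on left): tree is (+ (* 3 6) 5)
Prefix: + * 3 6 5


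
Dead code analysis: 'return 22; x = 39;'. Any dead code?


statement follows a return and is unreachable
Dead: 'x = 39'


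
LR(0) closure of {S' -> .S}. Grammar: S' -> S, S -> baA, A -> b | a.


Start: S' -> .S
For each item with dot before a nonterminal B, add B -> .γ for every B-production
Closure: [S' -> .S, S -> .baA]


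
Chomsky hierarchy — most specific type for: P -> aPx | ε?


Single nonterminal LHS, but a^n x^n is not regular
Classification: Type 2 (Context-Free)


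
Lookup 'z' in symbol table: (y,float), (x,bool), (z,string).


Lookup 'z' → type string


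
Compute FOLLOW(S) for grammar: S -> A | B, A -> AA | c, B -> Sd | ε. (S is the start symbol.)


$ ∈ FOLLOW(S). For each A -> αBβ: add FIRST(β)\{ε} to FOLLOW(B); if β nullable, add FOLLOW(A).
FOLLOW(S) = {$, d}


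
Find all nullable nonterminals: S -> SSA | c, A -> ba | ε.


A nonterminal is nullable iff some alternative derives ε (directly, or every symbol in it is nullable)
Nullable: {A}


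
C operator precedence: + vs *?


'*' is multiplicative (level 10); '+' is additive (level 9)
Higher level binds tighter
'*' has higher precedence than '+'


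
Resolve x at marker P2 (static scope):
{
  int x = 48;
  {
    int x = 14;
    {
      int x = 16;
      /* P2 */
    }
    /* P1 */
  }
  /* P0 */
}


x declared in the same block as P2
x = 16


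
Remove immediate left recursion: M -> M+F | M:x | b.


Left-recursive alternatives: M+F, M:x; non-recursive: b
Introduce M': M -> bM', M' -> +FM' | :xM' | ε


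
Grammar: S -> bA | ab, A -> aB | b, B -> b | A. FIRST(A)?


Per alternative of A: FIRST(aB) = {a}; FIRST(b) = {b}
FIRST(A) = {a, b}


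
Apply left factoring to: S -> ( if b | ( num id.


Common prefix: '('
Factored: S -> ( S', S' -> if b | num id


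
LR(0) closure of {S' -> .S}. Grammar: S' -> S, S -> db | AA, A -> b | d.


Start: S' -> .S
For each item with dot before a nonterminal B, add B -> .γ for every B-production
Closure: [S' -> .S, S -> .db, S -> .AA, A -> .b, A -> .d]


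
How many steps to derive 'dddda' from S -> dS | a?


Derivation: S => dS => ddS => dddS => ddddS => dddda
Steps: 5


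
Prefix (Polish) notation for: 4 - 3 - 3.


left-to-right (same/higher precedence on left): tree is (- (- 4 3) 3)
Prefix: - - 4 3 3


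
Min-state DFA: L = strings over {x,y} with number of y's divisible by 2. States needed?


Track (count of y) mod 2: states 0..1, accept at 0
Minimal DFA: 2 states


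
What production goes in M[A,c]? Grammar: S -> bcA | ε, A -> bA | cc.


For [A, c]: 'c' ∈ FIRST(cc)
Entry: A -> cc


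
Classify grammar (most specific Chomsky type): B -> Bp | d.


Left-linear: every RHS is a terminal or one nonterminal followed by a terminal
Classification: Type 3 (Regular)


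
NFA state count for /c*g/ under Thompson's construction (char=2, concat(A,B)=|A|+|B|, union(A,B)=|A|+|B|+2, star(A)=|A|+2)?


Syntax tree has 2 char leaf(s), 0 union(s), 1 star(s)
chars contribute 2×2 = 4; each union adds +2; each star adds +2
Total: 4 + 0 + 2 = 6 states


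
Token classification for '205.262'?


Pattern: digits with a decimal point
Type: FLOAT_LITERAL


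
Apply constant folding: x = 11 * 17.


11 * 17 = 187 at compile time
Optimized: x = 187


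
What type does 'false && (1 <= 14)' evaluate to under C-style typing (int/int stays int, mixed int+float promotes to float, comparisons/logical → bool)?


Operand types: bool && bool
Rule: logical operators take bool operands and yield bool
Result type: bool


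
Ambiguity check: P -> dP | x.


right-linear, alternatives start with distinct terminals 'd' vs 'x': unique leftmost derivation
Unambiguous


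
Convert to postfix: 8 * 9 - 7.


Left to right (same or higher precedence on left)
Postfix: 8 9 * 7 -


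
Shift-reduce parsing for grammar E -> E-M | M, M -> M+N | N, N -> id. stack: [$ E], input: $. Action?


start symbol E on stack, input exhausted
Action: accept
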